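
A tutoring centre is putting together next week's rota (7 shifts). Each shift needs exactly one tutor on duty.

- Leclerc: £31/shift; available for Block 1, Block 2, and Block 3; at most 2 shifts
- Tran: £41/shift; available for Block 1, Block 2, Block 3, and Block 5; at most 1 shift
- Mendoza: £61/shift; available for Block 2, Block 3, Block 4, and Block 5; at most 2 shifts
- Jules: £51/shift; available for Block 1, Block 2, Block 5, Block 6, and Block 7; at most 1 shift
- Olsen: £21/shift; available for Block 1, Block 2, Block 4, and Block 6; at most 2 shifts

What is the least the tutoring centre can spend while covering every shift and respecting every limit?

£257

Block 7 can only be covered by Jules, so that assignment is forced.
Picking the cheapest available tutor for each shift independently would cost £207, but that ignores the shift limits.
An optimal schedule: Block 1→Leclerc, Block 2→Mendoza, Block 3→Leclerc, Block 4→Olsen, Block 5→Tran, Block 6→Olsen, Block 7→Jules.
Total: 31 + 61 + 31 + 21 + 41 + 21 + 51 = £257.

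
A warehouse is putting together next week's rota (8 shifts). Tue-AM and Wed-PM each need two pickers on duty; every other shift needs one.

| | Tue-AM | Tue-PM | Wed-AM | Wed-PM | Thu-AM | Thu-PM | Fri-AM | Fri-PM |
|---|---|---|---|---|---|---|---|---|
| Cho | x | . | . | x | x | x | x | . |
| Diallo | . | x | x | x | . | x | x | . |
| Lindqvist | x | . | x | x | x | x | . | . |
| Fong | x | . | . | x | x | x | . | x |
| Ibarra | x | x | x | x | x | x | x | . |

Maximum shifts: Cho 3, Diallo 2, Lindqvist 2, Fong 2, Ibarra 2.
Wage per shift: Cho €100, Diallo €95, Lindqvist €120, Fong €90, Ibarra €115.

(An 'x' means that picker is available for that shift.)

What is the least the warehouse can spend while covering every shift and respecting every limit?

€1020

Fri-PM can only be covered by Fong, so that assignment is forced.
Picking the cheapest available picker for each shift independently would cost €930, but that ignores the shift limits.
An optimal schedule: Tue-AM→Cho+Ibarra, Tue-PM→Diallo, Wed-AM→Diallo, Wed-PM→Ibarra+Lindqvist, Thu-AM→Fong, Thu-PM→Cho, Fri-AM→Cho, Fri-PM→Fong.
Total: 100 + 115 + 95 + 95 + 115 + 120 + 90 + 100 + 100 + 90 = €1020.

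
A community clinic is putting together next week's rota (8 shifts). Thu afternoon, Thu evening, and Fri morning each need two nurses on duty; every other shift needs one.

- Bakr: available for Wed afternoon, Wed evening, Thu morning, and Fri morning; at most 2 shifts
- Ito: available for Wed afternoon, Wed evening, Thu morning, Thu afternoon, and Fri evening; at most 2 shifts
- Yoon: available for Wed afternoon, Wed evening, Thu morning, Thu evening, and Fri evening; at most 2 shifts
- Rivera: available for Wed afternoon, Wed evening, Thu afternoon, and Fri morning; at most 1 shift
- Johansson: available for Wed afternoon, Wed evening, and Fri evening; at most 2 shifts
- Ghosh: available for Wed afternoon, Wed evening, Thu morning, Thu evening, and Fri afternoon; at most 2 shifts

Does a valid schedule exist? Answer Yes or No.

Total capacity is 11 and 11 slots are needed, so capacity alone doesn't rule it out.
Shifts {Thu afternoon, Fri morning} need 4 worker-slots in total, but the nurses available for any of those shifts (Bakr, Ito, and Rivera) can supply at most 3 among them. So no valid schedule exists.

No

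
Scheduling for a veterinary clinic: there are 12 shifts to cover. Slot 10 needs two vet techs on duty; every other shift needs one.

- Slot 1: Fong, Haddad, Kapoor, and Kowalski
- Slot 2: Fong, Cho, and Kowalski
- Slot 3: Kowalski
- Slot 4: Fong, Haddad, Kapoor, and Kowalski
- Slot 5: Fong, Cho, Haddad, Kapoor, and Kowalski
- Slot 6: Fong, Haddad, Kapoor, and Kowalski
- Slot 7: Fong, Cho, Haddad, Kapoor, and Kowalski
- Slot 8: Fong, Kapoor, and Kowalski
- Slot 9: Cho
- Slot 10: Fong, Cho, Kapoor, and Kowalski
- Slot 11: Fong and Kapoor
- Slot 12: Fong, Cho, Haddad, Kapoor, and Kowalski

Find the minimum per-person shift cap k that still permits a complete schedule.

3

With 5 vet techs and 13 worker-slots to fill, someone must work at least ⌈13/5⌉ = 3 shifts, so k ≥ 3.
k = 3 works: Slot 1→Haddad, Slot 2→Fong, Slot 3→Kowalski, Slot 4→Haddad, Slot 5→Cho, Slot 6→Haddad, Slot 7→Cho, Slot 8→Fong, Slot 9→Cho, Slot 10→Kapoor+Kowalski, Slot 11→Fong, Slot 12→Kapoor.
Loads: Fong 3, Cho 3, Haddad 3, Kapoor 2, Kowalski 2 — all ≤ 3.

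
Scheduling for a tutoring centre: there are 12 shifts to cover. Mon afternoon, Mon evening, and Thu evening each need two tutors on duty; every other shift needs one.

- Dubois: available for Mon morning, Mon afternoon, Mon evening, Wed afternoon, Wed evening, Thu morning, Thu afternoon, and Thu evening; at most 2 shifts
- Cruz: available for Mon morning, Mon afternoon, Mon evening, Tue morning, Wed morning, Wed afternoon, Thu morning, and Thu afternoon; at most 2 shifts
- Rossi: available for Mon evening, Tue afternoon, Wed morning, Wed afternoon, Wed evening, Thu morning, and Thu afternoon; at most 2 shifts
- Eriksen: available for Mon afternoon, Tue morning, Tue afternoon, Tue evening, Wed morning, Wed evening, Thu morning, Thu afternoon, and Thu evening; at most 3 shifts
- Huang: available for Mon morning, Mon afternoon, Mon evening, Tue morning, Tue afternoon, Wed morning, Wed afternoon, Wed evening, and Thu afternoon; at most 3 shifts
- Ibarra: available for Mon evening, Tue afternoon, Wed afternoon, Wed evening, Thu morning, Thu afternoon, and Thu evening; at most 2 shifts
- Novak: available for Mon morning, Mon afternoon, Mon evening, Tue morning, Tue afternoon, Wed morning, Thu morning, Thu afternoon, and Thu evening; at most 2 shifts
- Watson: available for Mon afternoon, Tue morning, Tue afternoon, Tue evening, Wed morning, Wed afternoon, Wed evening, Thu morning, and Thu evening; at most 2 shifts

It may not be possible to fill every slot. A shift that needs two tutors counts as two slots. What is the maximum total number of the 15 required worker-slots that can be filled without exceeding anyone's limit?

15

Total capacity across all tutors is 2+2+2+3+3+2+2+2 = 18, and 15 slots are needed, so at most 15 can be filled.
An assignment achieving 15: Mon morning→Dubois, Mon afternoon→Cruz+Eriksen, Mon evening→Rossi+Huang, Tue morning→Cruz, Tue afternoon→Rossi, Tue evening→Eriksen, Wed morning→Huang, Wed afternoon→Huang, Wed evening→Ibarra, Thu morning→Ibarra, Thu afternoon→Novak, Thu evening→Dubois+Eriksen.
Loads: Dubois 2/2, Cruz 2/2, Rossi 2/2, Eriksen 3/3, Huang 3/3, Ibarra 2/2, Novak 1/2, Watson 0/2.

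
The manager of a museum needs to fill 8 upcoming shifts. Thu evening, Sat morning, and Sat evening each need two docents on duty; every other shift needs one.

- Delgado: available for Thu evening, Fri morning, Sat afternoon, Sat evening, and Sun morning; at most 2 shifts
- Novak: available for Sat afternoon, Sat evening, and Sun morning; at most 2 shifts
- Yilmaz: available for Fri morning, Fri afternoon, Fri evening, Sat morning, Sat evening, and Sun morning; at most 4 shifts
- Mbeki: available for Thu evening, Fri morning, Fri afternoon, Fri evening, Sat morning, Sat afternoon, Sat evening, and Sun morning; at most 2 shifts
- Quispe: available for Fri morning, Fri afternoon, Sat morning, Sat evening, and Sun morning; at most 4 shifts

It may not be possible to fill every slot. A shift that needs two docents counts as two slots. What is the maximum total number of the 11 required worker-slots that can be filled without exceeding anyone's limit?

11

Total capacity across all docents is 2+2+4+2+4 = 14, and 11 slots are needed, so at most 11 can be filled.
An assignment achieving 11: Thu evening→Delgado+Mbeki, Fri morning→Yilmaz, Fri afternoon→Yilmaz, Fri evening→Yilmaz, Sat morning→Yilmaz+Mbeki, Sat afternoon→Delgado, Sat evening→Novak+Quispe, Sun morning→Novak.
Loads: Delgado 2/2, Novak 2/2, Yilmaz 4/4, Mbeki 2/2, Quispe 1/4.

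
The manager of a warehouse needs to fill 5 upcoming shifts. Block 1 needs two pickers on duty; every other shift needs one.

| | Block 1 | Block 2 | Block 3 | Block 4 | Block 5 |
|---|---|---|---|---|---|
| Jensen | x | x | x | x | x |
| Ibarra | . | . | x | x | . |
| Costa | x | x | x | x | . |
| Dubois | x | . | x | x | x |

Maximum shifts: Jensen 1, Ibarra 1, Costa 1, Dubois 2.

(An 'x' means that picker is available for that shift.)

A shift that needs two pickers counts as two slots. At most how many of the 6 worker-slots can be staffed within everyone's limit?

5

Total capacity across all pickers is 1+1+1+2 = 5, and 6 slots are needed, so at most 5 can be filled.
An assignment achieving 5: Block 1→Costa+Dubois, Block 2→Jensen, Block 3→Ibarra, Block 5→Dubois.
Loads: Jensen 1/1, Ibarra 1/1, Costa 1/1, Dubois 2/2.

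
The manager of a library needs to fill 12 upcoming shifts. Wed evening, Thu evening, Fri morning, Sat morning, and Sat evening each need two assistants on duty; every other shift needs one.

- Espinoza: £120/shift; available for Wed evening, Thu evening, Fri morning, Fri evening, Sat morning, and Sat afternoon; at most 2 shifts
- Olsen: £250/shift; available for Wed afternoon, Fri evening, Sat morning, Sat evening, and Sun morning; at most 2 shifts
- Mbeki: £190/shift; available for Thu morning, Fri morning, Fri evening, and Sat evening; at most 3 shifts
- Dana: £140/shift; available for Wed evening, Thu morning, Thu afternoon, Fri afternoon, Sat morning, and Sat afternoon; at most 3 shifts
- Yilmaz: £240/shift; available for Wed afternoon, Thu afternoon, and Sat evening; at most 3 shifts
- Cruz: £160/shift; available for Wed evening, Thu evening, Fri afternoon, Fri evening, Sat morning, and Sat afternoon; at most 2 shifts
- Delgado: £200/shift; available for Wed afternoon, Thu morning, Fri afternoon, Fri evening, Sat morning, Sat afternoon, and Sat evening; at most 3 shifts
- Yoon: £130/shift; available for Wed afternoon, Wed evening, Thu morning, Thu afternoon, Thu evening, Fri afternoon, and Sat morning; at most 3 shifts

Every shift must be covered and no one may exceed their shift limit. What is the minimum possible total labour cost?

£2790

Fri morning can only be covered by Espinoza and Mbeki, so that assignment is forced.
Sun morning can only be covered by Olsen, so that assignment is forced.
Picking the cheapest available assistant for each shift independently would cost £2460, but that ignores the shift limits.
An optimal schedule: Wed afternoon→Yoon, Wed evening→Dana+Cruz, Thu morning→Dana, Thu afternoon→Yoon, Thu evening→Espinoza+Yoon, Fri morning→Espinoza+Mbeki, Fri afternoon→Dana, Fri evening→Mbeki, Sat morning→Cruz+Delgado, Sat afternoon→Delgado, Sat evening→Mbeki+Delgado, Sun morning→Olsen.
Total: 130 + 140 + 160 + 140 + 130 + 120 + 130 + 120 + 190 + 140 + 190 + 160 + 200 + 200 + 190 + 200 + 250 = £2790.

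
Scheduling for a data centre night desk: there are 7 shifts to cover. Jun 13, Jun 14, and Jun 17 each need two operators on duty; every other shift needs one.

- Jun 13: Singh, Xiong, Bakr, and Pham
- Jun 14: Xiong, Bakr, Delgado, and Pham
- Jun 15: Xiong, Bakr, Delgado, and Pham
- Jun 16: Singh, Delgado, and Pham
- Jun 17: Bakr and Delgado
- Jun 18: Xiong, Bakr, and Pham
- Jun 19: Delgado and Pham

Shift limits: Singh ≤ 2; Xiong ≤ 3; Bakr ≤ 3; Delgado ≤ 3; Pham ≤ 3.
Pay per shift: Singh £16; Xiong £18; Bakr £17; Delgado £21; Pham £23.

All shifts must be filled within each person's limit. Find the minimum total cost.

£179

Jun 17 can only be covered by Bakr and Delgado, so that assignment is forced.
Picking the cheapest available operator for each shift independently would cost £177, but that ignores the shift limits.
An optimal schedule: Jun 13→Singh+Xiong, Jun 14→Bakr+Xiong, Jun 15→Xiong, Jun 16→Singh, Jun 17→Bakr+Delgado, Jun 18→Bakr, Jun 19→Delgado.
Total: 16 + 18 + 17 + 18 + 18 + 16 + 17 + 21 + 17 + 21 = £179.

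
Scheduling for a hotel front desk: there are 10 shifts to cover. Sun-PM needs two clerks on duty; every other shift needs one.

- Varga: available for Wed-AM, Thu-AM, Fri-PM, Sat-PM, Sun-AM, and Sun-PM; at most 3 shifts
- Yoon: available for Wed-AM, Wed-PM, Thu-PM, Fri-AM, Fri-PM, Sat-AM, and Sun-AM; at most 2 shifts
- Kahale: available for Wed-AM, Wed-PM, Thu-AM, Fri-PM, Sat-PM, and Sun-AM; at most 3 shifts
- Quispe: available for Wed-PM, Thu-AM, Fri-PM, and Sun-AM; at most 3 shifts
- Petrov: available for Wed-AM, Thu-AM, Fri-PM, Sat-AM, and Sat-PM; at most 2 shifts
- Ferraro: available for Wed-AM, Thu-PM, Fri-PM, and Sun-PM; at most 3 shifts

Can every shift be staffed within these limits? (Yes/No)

Fri-AM can only be covered by Yoon, so that assignment is forced.
Sun-PM can only be covered by Varga and Ferraro, so that assignment is forced.
One valid schedule: Wed-AM→Kahale, Wed-PM→Kahale, Thu-AM→Varga, Thu-PM→Yoon, Fri-AM→Yoon, Fri-PM→Quispe, Sat-AM→Petrov, Sat-PM→Varga, Sun-AM→Kahale, Sun-PM→Varga+Ferraro.
Loads: Varga 3/3, Yoon 2/2, Kahale 3/3, Quispe 1/3, Petrov 1/2, Ferraro 1/3 — all within limits.

Yes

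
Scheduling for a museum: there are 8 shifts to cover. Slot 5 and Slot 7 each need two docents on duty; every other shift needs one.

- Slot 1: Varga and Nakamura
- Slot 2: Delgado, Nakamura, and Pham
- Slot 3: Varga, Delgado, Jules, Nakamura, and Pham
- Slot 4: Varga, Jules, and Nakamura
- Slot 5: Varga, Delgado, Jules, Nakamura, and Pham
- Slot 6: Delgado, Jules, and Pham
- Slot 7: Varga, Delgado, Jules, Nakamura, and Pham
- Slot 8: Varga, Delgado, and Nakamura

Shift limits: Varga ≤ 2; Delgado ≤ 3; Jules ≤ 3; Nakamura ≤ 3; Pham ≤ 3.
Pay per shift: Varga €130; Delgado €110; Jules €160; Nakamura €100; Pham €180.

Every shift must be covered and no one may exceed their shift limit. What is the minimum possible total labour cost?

Picking the cheapest available docent for each shift independently would cost €1030, but that ignores the shift limits.
An optimal schedule: Slot 1→Nakamura, Slot 2→Nakamura, Slot 3→Delgado, Slot 4→Nakamura, Slot 5→Varga+Jules, Slot 6→Delgado, Slot 7→Varga+Jules, Slot 8→Delgado.
Total: 100 + 100 + 110 + 100 + 130 + 160 + 110 + 130 + 160 + 110 = €1210.

€1210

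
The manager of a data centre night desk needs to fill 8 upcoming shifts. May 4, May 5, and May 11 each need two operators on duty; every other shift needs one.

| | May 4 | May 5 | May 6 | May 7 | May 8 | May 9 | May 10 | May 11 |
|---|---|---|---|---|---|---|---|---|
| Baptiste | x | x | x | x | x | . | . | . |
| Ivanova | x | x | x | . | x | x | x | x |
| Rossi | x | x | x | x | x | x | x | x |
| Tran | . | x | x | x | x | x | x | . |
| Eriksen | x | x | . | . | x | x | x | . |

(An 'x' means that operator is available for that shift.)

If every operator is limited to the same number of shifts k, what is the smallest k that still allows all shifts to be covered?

3

With 5 operators and 11 worker-slots to fill, someone must work at least ⌈11/5⌉ = 3 shifts, so k ≥ 3.
k = 3 works: May 4→Rossi+Eriksen, May 5→Rossi+Tran, May 6→Baptiste, May 7→Baptiste, May 8→Baptiste, May 9→Ivanova, May 10→Ivanova, May 11→Ivanova+Rossi.
Loads: Baptiste 3, Ivanova 3, Rossi 3, Tran 1, Eriksen 1 — all ≤ 3.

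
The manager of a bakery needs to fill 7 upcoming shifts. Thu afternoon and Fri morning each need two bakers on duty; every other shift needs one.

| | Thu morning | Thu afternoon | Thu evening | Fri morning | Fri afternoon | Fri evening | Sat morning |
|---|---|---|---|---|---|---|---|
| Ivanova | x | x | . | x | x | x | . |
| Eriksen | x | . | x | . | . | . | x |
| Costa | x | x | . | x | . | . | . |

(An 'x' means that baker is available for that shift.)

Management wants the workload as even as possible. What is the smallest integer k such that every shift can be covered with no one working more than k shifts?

4

With 3 bakers and 9 worker-slots to fill, someone must work at least ⌈9/3⌉ = 3 shifts, so k ≥ 3.
k = 3 fails: Shifts {Thu afternoon, Fri morning, Fri afternoon, Fri evening} need 6 worker-slots in total, but the bakers available for any of those shifts (Ivanova and Costa) can supply at most 5 among them. So no valid schedule exists.
k = 4 works: Thu morning→Eriksen, Thu afternoon→Ivanova+Costa, Thu evening→Eriksen, Fri morning→Ivanova+Costa, Fri afternoon→Ivanova, Fri evening→Ivanova, Sat morning→Eriksen.
Loads: Ivanova 4, Eriksen 3, Costa 2 — all ≤ 4.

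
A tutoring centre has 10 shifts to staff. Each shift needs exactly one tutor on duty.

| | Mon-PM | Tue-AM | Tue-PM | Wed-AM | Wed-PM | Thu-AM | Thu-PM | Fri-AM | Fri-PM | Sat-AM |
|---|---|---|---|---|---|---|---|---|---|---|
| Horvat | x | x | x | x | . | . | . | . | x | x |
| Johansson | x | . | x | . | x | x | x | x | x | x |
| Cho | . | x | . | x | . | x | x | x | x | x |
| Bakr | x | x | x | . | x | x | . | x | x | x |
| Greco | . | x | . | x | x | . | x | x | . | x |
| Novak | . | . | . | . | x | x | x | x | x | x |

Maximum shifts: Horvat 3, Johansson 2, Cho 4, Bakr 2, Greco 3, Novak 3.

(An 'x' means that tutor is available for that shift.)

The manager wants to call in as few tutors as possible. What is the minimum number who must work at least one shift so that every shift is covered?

10 slots to fill and no one can take more than 4, so at least ⌈10/4⌉ = 3 tutors are needed.
Horvat, Cho, and Greco alone can cover everything: Mon-PM→Horvat, Tue-AM→Cho, Tue-PM→Horvat, Wed-AM→Greco, Wed-PM→Greco, Thu-AM→Cho, Thu-PM→Cho, Fri-AM→Cho, Fri-PM→Horvat, Sat-AM→Greco.

3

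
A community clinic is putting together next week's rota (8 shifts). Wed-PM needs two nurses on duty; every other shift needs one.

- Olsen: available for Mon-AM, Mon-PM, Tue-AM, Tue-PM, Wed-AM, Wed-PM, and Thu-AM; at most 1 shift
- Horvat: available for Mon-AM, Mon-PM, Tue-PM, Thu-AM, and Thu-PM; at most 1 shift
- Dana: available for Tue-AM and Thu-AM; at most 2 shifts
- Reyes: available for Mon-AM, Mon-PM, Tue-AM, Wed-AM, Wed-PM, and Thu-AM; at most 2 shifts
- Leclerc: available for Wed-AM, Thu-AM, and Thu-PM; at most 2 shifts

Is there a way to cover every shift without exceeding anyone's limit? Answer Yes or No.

No

Shifts {Mon-AM, Mon-PM, Tue-PM, Wed-PM} need 5 worker-slots in total, but the nurses available for any of those shifts (Olsen, Horvat, and Reyes) can supply at most 4 among them. So no valid schedule exists.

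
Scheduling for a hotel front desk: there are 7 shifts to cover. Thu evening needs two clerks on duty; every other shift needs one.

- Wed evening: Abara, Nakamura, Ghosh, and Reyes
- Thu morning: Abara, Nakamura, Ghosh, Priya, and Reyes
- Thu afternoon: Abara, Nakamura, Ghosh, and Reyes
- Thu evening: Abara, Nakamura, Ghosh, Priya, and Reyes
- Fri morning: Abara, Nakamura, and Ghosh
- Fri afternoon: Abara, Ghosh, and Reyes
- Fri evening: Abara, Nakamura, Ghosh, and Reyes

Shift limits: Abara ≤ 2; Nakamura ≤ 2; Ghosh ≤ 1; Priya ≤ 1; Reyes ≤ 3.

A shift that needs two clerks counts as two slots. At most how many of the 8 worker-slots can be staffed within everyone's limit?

Total capacity across all clerks is 2+2+1+1+3 = 9, and 8 slots are needed, so at most 8 can be filled.
An assignment achieving 8: Wed evening→Nakamura, Thu morning→Reyes, Thu afternoon→Nakamura, Thu evening→Priya+Reyes, Fri morning→Abara, Fri afternoon→Abara, Fri evening→Ghosh.
Loads: Abara 2/2, Nakamura 2/2, Ghosh 1/1, Priya 1/1, Reyes 2/3.

8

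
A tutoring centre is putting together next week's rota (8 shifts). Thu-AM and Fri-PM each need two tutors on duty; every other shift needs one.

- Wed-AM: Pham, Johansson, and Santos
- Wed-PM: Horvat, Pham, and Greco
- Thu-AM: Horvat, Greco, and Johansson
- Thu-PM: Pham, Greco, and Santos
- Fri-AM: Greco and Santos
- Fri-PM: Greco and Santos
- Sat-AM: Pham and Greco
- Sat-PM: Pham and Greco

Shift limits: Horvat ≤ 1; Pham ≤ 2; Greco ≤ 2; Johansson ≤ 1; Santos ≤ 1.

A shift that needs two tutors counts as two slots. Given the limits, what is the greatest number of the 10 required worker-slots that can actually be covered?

Total capacity across all tutors is 1+2+2+1+1 = 7, and 10 slots are needed, so at most 7 can be filled.
An assignment achieving 7: Wed-AM→Johansson, Wed-PM→Horvat, Fri-AM→Greco, Fri-PM→Greco+Santos, Sat-AM→Pham, Sat-PM→Pham.
Loads: Horvat 1/1, Pham 2/2, Greco 2/2, Johansson 1/1, Santos 1/1.

7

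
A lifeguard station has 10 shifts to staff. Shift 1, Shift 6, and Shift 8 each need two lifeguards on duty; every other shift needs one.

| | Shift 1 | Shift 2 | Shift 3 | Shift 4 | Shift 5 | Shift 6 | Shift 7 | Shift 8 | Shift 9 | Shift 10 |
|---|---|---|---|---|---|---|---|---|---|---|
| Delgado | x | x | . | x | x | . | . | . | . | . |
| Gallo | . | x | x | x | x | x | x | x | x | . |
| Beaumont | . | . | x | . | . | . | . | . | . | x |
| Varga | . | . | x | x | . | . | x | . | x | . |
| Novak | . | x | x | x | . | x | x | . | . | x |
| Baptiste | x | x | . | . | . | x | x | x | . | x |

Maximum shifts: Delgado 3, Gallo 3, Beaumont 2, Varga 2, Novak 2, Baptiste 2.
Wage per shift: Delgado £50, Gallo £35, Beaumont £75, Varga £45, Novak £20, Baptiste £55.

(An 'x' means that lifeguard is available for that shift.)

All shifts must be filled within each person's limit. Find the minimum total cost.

Shift 1 can only be covered by Delgado and Baptiste, so that assignment is forced.
Shift 8 can only be covered by Gallo and Baptiste, so that assignment is forced.
Picking the cheapest available lifeguard for each shift independently would cost £420, but that ignores the shift limits.
An optimal schedule: Shift 1→Delgado+Baptiste, Shift 2→Delgado, Shift 3→Beaumont, Shift 4→Delgado, Shift 5→Gallo, Shift 6→Novak+Gallo, Shift 7→Varga, Shift 8→Gallo+Baptiste, Shift 9→Varga, Shift 10→Novak.
Total: 50 + 55 + 50 + 75 + 50 + 35 + 20 + 35 + 45 + 35 + 55 + 45 + 20 = £570.

£570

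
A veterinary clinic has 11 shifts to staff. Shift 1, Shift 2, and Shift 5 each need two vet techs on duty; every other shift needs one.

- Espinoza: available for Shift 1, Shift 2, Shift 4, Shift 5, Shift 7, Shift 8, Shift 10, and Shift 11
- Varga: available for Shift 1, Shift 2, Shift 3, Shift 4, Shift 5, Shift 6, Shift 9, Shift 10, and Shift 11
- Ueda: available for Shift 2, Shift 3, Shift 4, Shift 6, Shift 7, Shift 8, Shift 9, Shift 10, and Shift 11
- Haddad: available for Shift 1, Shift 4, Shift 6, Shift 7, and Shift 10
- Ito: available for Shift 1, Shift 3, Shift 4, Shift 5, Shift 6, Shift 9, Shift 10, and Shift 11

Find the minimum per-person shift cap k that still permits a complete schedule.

With 5 vet techs and 14 worker-slots to fill, someone must work at least ⌈14/5⌉ = 3 shifts, so k ≥ 3.
k = 3 works: Shift 1→Haddad+Ito, Shift 2→Espinoza+Varga, Shift 3→Varga, Shift 4→Haddad, Shift 5→Espinoza+Varga, Shift 6→Ueda, Shift 7→Ueda, Shift 8→Espinoza, Shift 9→Ueda, Shift 10→Haddad, Shift 11→Ito.
Loads: Espinoza 3, Varga 3, Ueda 3, Haddad 3, Ito 2 — all ≤ 3.

3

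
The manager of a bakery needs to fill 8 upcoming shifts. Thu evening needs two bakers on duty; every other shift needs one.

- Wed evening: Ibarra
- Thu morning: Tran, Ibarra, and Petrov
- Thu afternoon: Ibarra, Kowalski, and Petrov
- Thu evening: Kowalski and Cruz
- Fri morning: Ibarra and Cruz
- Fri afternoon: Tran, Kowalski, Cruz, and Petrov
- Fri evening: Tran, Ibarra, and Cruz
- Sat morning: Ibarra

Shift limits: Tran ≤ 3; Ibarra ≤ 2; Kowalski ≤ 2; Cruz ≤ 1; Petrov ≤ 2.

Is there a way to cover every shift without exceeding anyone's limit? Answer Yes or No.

Total capacity is 10 and 9 slots are needed, so capacity alone doesn't rule it out.
Shifts {Wed evening, Thu evening, Fri morning, Sat morning} need 5 worker-slots in total, but the bakers available for any of those shifts (Ibarra, Kowalski, and Cruz) can supply at most 4 among them. So no valid schedule exists.

No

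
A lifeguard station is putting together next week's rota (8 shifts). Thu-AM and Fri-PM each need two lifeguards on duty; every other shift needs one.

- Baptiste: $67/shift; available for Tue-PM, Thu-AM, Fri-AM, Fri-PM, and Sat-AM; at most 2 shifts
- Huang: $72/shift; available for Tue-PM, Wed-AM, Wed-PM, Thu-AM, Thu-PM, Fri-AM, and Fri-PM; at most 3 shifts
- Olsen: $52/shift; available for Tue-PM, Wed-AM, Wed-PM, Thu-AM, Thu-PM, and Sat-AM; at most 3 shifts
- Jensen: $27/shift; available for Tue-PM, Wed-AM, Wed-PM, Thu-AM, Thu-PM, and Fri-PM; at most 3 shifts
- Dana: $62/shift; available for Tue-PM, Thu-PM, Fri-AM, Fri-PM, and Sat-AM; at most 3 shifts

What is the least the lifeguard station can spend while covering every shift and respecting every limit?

$490

Picking the cheapest available lifeguard for each shift independently would cost $390, but that ignores the shift limits.
An optimal schedule: Tue-PM→Dana, Wed-AM→Jensen, Wed-PM→Jensen, Thu-AM→Jensen+Olsen, Thu-PM→Olsen, Fri-AM→Dana, Fri-PM→Dana+Baptiste, Sat-AM→Olsen.
Total: 62 + 27 + 27 + 27 + 52 + 52 + 62 + 62 + 67 + 52 = $490.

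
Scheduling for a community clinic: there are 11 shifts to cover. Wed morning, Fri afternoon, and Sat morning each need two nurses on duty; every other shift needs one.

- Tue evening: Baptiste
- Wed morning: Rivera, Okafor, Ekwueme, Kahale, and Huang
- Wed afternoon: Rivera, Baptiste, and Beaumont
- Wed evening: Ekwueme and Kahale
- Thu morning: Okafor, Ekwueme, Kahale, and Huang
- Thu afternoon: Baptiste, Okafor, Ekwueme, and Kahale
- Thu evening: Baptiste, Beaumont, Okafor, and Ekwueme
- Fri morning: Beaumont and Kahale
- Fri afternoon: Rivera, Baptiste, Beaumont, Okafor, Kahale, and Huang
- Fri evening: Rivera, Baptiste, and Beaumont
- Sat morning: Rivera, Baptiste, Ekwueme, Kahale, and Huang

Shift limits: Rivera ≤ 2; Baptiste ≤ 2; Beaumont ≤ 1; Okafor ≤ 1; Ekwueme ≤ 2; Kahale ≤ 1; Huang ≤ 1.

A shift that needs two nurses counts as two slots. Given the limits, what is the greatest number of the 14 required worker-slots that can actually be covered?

Total capacity across all nurses is 2+2+1+1+2+1+1 = 10, and 14 slots are needed, so at most 10 can be filled.
An assignment achieving 10: Tue evening→Baptiste, Wed morning→Kahale+Huang, Wed afternoon→Rivera, Wed evening→Ekwueme, Thu morning→Okafor, Thu afternoon→Baptiste, Thu evening→Ekwueme, Fri morning→Beaumont, Fri evening→Rivera.
Loads: Rivera 2/2, Baptiste 2/2, Beaumont 1/1, Okafor 1/1, Ekwueme 2/2, Kahale 1/1, Huang 1/1.

10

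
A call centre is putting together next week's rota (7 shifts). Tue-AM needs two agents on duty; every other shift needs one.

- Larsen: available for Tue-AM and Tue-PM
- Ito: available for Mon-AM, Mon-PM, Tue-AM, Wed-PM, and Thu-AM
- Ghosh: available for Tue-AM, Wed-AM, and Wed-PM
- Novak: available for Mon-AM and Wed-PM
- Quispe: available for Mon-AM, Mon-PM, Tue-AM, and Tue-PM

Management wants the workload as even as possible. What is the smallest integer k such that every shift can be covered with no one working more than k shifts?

2

With 5 agents and 8 worker-slots to fill, someone must work at least ⌈8/5⌉ = 2 shifts, so k ≥ 2.
k = 2 works: Mon-AM→Novak, Mon-PM→Ito, Tue-AM→Larsen+Quispe, Tue-PM→Larsen, Wed-AM→Ghosh, Wed-PM→Ghosh, Thu-AM→Ito.
Loads: Larsen 2, Ito 2, Ghosh 2, Novak 1, Quispe 1 — all ≤ 2.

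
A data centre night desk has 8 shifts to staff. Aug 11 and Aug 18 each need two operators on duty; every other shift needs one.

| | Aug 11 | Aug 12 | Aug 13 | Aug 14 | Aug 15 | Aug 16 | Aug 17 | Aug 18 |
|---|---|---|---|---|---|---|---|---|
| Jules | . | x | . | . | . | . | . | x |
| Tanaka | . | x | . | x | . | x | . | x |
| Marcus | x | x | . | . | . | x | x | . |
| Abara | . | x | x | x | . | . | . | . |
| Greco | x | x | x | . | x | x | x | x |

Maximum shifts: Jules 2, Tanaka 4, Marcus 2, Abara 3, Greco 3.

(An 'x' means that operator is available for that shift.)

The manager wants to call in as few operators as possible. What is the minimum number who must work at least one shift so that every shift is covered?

10 slots to fill and no one can take more than 4, so at least ⌈10/4⌉ = 3 operators are needed.
Shifts {Aug 11, Aug 13, Aug 15, Aug 18} need 6 slots, but among the operators available for them (Jules, Tanaka, Marcus, Abara, and Greco) any 3 together supply at most 5. So 3 operators are not enough.
Jules, Tanaka, Marcus, and Greco alone can cover everything: Aug 11→Marcus+Greco, Aug 12→Jules, Aug 13→Greco, Aug 14→Tanaka, Aug 15→Greco, Aug 16→Tanaka, Aug 17→Marcus, Aug 18→Jules+Tanaka.

4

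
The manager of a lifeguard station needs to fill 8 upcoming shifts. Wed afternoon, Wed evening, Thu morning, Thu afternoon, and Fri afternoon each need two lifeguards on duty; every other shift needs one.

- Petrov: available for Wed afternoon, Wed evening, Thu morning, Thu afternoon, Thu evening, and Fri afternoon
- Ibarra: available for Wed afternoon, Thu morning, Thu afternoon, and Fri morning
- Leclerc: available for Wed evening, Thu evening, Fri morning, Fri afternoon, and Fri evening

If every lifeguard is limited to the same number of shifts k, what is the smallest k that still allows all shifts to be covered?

With 3 lifeguards and 13 worker-slots to fill, someone must work at least ⌈13/3⌉ = 5 shifts, so k ≥ 5.
k = 5 works: Wed afternoon→Petrov+Ibarra, Wed evening→Petrov+Leclerc, Thu morning→Petrov+Ibarra, Thu afternoon→Petrov+Ibarra, Thu evening→Leclerc, Fri morning→Ibarra, Fri afternoon→Petrov+Leclerc, Fri evening→Leclerc.
Loads: Petrov 5, Ibarra 4, Leclerc 4 — all ≤ 5.

5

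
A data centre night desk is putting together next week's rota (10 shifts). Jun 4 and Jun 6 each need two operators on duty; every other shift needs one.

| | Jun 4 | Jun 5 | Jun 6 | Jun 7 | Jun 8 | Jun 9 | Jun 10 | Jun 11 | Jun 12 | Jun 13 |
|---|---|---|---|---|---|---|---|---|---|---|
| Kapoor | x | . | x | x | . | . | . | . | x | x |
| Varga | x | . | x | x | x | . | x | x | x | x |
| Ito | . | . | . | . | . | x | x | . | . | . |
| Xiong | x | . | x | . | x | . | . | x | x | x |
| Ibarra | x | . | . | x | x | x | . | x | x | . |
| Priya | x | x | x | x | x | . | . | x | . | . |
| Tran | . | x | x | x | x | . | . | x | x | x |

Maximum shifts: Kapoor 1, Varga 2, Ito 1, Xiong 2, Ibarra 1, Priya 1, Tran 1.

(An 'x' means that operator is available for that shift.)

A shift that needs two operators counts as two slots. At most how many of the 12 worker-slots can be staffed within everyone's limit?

9

Total capacity across all operators is 1+2+1+2+1+1+1 = 9, and 12 slots are needed, so at most 9 can be filled.
An assignment achieving 9: Jun 4→Varga+Xiong, Jun 5→Priya, Jun 6→Xiong+Tran, Jun 7→Ibarra, Jun 9→Ito, Jun 10→Varga, Jun 13→Kapoor.
Loads: Kapoor 1/1, Varga 2/2, Ito 1/1, Xiong 2/2, Ibarra 1/1, Priya 1/1, Tran 1/1.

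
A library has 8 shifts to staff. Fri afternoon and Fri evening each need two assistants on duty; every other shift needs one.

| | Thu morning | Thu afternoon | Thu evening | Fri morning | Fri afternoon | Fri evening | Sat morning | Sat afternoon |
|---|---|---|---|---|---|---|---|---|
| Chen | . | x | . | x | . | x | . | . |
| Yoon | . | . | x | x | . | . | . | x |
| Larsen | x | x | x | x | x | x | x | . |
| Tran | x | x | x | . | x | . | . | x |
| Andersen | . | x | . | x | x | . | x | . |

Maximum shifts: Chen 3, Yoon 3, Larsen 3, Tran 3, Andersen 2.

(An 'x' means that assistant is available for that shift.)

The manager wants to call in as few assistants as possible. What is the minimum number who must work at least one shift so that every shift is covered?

4

10 slots to fill and no one can take more than 3, so at least ⌈10/3⌉ = 4 assistants are needed.
Chen, Yoon, Larsen, and Tran alone can cover everything: Thu morning→Tran, Thu afternoon→Chen, Thu evening→Yoon, Fri morning→Chen, Fri afternoon→Larsen+Tran, Fri evening→Chen+Larsen, Sat morning→Larsen, Sat afternoon→Yoon.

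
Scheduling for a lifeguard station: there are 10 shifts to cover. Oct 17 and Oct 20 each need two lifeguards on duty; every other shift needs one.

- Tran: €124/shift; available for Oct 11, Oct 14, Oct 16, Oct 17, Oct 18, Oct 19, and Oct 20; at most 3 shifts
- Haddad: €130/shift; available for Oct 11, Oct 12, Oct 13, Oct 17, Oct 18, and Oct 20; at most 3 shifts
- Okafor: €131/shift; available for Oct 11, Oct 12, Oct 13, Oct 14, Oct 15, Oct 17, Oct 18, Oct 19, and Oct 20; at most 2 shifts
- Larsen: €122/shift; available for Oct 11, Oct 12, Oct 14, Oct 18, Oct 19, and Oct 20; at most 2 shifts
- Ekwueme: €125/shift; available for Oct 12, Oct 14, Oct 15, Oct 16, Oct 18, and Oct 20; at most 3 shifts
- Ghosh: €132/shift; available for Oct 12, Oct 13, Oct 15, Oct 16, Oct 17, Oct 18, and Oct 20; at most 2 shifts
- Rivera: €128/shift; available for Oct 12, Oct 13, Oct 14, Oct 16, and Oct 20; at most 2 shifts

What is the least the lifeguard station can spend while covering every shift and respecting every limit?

Picking the cheapest available lifeguard for each shift independently would cost €1487, but that ignores the shift limits.
An optimal schedule: Oct 11→Larsen, Oct 12→Ekwueme, Oct 13→Rivera, Oct 14→Tran, Oct 15→Ekwueme, Oct 16→Tran, Oct 17→Tran+Haddad, Oct 18→Ekwueme, Oct 19→Larsen, Oct 20→Rivera+Haddad.
Total: 122 + 125 + 128 + 124 + 125 + 124 + 124 + 130 + 125 + 122 + 128 + 130 = €1507.

€1507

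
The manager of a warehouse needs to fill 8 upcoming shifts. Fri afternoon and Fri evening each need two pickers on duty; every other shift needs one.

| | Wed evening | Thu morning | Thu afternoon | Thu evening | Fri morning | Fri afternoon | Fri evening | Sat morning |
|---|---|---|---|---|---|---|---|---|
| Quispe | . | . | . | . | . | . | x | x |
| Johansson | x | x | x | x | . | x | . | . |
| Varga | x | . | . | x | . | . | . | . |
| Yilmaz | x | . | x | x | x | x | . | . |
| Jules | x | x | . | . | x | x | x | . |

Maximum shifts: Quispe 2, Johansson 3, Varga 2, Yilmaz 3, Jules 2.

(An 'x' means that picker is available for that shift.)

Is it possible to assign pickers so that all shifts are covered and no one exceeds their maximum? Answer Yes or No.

Fri evening can only be covered by Quispe and Jules, so that assignment is forced.
Sat morning can only be covered by Quispe, so that assignment is forced.
One valid schedule: Wed evening→Varga, Thu morning→Johansson, Thu afternoon→Johansson, Thu evening→Johansson, Fri morning→Yilmaz, Fri afternoon→Yilmaz+Jules, Fri evening→Quispe+Jules, Sat morning→Quispe.
Loads: Quispe 2/2, Johansson 3/3, Varga 1/2, Yilmaz 2/3, Jules 2/2 — all within limits.

Yes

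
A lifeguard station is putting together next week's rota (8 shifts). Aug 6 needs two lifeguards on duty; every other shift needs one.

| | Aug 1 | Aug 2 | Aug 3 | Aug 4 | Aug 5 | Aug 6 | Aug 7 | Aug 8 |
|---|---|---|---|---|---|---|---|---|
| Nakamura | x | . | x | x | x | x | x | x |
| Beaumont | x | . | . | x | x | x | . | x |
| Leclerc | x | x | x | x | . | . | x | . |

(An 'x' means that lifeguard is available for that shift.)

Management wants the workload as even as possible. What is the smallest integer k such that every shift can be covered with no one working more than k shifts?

With 3 lifeguards and 9 worker-slots to fill, someone must work at least ⌈9/3⌉ = 3 shifts, so k ≥ 3.
k = 3 works: Aug 1→Beaumont, Aug 2→Leclerc, Aug 3→Nakamura, Aug 4→Leclerc, Aug 5→Nakamura, Aug 6→Nakamura+Beaumont, Aug 7→Leclerc, Aug 8→Beaumont.
Loads: Nakamura 3, Beaumont 3, Leclerc 3 — all ≤ 3.

3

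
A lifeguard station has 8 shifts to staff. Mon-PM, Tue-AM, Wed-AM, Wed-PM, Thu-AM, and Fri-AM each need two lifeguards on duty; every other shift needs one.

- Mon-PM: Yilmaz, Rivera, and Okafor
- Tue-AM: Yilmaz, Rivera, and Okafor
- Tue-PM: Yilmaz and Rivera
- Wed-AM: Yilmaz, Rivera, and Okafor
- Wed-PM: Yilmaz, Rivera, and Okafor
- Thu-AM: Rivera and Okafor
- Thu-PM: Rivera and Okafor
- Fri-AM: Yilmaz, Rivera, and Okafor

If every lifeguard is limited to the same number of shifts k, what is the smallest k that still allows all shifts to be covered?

5

With 3 lifeguards and 14 worker-slots to fill, someone must work at least ⌈14/3⌉ = 5 shifts, so k ≥ 5.
k = 5 works: Mon-PM→Yilmaz+Rivera, Tue-AM→Yilmaz+Rivera, Tue-PM→Yilmaz, Wed-AM→Yilmaz+Okafor, Wed-PM→Yilmaz+Okafor, Thu-AM→Rivera+Okafor, Thu-PM→Rivera, Fri-AM→Rivera+Okafor.
Loads: Yilmaz 5, Rivera 5, Okafor 4 — all ≤ 5.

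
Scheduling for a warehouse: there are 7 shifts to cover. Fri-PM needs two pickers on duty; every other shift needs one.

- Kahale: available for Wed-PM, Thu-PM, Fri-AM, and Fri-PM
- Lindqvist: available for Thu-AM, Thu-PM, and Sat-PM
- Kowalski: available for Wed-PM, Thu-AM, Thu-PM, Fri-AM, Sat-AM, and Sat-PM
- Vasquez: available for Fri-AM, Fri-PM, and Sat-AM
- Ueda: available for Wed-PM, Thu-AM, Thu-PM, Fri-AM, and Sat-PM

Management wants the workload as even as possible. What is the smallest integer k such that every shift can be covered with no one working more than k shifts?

With 5 pickers and 8 worker-slots to fill, someone must work at least ⌈8/5⌉ = 2 shifts, so k ≥ 2.
k = 2 works: Wed-PM→Kahale, Thu-AM→Lindqvist, Thu-PM→Kowalski, Fri-AM→Vasquez, Fri-PM→Kahale+Vasquez, Sat-AM→Kowalski, Sat-PM→Lindqvist.
Loads: Kahale 2, Lindqvist 2, Kowalski 2, Vasquez 2, Ueda 0 — all ≤ 2.

2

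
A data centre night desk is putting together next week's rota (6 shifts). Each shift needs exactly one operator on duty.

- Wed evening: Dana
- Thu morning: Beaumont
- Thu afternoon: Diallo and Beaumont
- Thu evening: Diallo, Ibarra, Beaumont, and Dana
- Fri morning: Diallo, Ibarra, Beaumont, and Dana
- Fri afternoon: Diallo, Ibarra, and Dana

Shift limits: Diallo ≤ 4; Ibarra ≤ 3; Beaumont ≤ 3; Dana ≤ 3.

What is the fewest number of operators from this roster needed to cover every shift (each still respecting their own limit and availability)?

6 slots to fill and no one can take more than 4, so at least ⌈6/4⌉ = 2 operators are needed.
Beaumont and Dana alone can cover everything: Wed evening→Dana, Thu morning→Beaumont, Thu afternoon→Beaumont, Thu evening→Beaumont, Fri morning→Dana, Fri afternoon→Dana.

2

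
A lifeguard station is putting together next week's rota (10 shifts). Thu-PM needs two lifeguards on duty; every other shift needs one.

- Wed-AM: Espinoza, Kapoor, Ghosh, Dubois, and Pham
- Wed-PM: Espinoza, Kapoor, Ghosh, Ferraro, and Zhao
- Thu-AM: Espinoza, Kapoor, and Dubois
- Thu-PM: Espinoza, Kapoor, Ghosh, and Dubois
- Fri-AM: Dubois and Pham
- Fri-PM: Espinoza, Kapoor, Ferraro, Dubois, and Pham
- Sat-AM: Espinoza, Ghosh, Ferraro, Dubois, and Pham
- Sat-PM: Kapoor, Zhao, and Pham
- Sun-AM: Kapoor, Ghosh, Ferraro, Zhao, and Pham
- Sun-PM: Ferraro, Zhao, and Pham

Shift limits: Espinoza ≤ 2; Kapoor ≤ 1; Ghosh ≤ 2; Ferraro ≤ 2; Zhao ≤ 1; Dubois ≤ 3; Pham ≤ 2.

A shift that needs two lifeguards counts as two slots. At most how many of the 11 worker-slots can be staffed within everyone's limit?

11

Total capacity across all lifeguards is 2+1+2+2+1+3+2 = 13, and 11 slots are needed, so at most 11 can be filled.
An assignment achieving 11: Wed-AM→Ghosh, Wed-PM→Ferraro, Thu-AM→Espinoza, Thu-PM→Espinoza+Ghosh, Fri-AM→Dubois, Fri-PM→Dubois, Sat-AM→Dubois, Sat-PM→Kapoor, Sun-AM→Zhao, Sun-PM→Ferraro.
Loads: Espinoza 2/2, Kapoor 1/1, Ghosh 2/2, Ferraro 2/2, Zhao 1/1, Dubois 3/3, Pham 0/2.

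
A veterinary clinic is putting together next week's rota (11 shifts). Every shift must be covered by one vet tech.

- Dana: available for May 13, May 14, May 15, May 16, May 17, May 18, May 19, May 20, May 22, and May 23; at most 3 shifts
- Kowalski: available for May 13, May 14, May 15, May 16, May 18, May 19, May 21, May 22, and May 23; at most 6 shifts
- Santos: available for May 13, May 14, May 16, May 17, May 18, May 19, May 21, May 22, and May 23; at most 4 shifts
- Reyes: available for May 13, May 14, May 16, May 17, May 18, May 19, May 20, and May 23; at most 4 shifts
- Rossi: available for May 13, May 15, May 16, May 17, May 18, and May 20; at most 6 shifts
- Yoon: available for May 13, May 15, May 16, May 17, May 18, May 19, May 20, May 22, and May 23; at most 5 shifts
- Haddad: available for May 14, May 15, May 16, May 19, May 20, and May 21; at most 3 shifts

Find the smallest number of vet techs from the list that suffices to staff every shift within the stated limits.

11 slots to fill and no one can take more than 6, so at least ⌈11/6⌉ = 2 vet techs are needed.
Kowalski and Rossi alone can cover everything: May 13→Kowalski, May 14→Kowalski, May 15→Rossi, May 16→Rossi, May 17→Rossi, May 18→Rossi, May 19→Kowalski, May 20→Rossi, May 21→Kowalski, May 22→Kowalski, May 23→Kowalski.

2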